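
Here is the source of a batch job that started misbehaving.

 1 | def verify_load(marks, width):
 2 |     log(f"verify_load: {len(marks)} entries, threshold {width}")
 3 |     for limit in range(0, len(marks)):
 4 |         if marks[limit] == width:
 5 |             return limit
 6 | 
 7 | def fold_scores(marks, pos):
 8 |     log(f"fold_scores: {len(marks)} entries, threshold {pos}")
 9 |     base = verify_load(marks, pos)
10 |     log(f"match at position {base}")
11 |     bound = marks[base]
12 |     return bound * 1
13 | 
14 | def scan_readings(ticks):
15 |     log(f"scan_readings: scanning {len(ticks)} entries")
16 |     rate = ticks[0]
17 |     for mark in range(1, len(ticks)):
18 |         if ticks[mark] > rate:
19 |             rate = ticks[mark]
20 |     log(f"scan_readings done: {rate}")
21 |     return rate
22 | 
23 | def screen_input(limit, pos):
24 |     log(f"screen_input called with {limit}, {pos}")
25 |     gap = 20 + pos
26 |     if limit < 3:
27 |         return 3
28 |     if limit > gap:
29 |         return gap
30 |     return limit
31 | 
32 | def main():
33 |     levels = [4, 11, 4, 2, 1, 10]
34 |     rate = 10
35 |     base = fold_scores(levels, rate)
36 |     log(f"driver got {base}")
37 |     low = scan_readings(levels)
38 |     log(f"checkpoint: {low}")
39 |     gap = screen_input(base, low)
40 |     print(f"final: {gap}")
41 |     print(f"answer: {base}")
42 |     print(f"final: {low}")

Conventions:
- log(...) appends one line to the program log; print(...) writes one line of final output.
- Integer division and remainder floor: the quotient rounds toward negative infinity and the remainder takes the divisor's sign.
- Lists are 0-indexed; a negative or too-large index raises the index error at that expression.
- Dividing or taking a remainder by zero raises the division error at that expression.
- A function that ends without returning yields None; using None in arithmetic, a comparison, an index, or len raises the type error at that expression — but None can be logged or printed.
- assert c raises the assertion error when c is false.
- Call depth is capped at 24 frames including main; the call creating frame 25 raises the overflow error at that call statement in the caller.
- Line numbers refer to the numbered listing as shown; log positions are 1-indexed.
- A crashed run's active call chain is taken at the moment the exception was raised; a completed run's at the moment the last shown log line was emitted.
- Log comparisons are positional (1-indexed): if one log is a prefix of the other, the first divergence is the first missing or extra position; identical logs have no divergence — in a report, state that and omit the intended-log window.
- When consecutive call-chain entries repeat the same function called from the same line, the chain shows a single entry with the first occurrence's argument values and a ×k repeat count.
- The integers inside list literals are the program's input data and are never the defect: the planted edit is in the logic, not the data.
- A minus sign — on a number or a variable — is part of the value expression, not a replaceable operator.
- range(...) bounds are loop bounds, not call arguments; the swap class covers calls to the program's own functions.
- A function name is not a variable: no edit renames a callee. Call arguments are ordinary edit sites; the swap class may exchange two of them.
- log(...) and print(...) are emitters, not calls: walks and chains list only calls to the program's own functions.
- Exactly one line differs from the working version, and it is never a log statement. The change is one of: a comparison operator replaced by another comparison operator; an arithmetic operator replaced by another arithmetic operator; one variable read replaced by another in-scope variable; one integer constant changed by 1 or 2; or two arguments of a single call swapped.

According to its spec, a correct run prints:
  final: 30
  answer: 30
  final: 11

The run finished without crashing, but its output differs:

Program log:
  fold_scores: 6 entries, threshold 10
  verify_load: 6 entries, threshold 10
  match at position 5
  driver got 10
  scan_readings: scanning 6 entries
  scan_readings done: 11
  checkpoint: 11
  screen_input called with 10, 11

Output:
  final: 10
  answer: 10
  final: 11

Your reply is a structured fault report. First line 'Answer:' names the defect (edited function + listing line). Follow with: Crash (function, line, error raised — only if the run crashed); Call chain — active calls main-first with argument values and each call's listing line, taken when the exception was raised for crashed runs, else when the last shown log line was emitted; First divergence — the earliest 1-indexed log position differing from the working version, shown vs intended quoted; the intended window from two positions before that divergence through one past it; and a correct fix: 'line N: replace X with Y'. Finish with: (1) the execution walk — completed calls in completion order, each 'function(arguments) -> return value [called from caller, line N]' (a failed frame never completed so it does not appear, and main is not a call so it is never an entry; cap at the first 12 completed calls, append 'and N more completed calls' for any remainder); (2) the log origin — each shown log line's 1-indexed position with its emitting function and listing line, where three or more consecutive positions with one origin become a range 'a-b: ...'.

Answer: the defect is in fold_scores at line 12.
Core observation: Everything matches until log position 4, which reads 'driver got 10' in place of 'driver got 30'.
Call chain: main -> screen_input(10, 11) (called at line 39).
First divergence: position 4; shown 'driver got 10' vs intended 'driver got 30'.
Intended log window:
  2: verify_load: 6 entries, threshold 10
  3: match at position 5
  4: driver got 30
  5: scan_readings: scanning 6 entries
Execution walk:
  verify_load([4, 11, 4, 2, 1, 10], 10) -> 5  [called from fold_scores, line 9]
  fold_scores([4, 11, 4, 2, 1, 10], 10) -> 10  [called from main, line 35]
  scan_readings([4, 11, 4, 2, 1, 10]) -> 11  [called from main, line 37]
  screen_input(10, 11) -> 10  [called from main, line 39]
Log origin:
  1 — fold_scores, line 8
  2 — verify_load, line 2
  3 — fold_scores, line 10
  4 — main, line 36
  5 — scan_readings, line 15
  6 — scan_readings, line 20
  7 — main, line 38
  8 — screen_input, line 24
A correct fix: line 12: replace `1` with `3`.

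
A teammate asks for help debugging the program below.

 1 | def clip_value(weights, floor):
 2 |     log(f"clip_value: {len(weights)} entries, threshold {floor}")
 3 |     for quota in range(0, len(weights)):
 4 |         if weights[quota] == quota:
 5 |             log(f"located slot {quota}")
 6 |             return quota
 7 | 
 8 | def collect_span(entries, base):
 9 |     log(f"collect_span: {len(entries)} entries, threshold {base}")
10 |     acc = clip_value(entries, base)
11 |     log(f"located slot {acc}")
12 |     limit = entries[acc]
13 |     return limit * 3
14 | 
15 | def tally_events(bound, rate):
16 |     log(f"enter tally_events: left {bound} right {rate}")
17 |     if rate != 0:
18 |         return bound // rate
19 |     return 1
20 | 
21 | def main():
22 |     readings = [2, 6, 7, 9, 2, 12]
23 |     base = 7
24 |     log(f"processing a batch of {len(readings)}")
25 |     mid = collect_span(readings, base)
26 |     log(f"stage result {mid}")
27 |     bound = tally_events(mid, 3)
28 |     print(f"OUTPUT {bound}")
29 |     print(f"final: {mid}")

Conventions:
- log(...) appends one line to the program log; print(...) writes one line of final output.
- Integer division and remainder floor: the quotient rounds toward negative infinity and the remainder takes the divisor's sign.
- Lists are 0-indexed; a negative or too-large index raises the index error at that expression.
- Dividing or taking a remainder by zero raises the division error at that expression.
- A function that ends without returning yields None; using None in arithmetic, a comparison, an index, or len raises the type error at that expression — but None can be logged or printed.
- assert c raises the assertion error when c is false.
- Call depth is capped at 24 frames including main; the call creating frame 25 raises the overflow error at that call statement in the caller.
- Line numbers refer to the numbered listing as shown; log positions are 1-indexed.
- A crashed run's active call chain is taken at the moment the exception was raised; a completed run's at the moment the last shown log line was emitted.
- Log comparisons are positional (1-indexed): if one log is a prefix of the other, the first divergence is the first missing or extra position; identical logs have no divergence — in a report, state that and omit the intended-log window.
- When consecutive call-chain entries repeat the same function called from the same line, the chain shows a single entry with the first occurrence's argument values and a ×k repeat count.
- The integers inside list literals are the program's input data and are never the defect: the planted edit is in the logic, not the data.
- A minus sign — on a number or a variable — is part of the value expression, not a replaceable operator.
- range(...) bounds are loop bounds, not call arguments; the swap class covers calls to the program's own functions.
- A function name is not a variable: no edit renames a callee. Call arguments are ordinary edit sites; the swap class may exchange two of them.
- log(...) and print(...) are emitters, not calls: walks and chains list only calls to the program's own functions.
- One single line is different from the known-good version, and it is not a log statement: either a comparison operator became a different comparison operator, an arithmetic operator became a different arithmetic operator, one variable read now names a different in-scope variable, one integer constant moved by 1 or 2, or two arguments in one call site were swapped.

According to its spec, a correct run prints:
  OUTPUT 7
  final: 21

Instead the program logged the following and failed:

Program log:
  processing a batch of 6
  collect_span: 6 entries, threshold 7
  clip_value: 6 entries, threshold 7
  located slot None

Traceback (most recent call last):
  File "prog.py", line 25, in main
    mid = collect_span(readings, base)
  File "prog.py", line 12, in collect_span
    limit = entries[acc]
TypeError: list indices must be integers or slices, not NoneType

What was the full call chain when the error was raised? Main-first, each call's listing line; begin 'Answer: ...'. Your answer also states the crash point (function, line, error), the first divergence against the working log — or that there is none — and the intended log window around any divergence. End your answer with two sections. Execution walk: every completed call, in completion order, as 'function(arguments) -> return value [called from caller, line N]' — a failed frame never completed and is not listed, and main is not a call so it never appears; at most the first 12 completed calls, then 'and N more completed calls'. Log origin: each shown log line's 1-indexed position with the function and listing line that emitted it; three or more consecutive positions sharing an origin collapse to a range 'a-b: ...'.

Answer: main -> collect_span (called at line 25).
Core observation: Log line 4 is where behavior first shows: 'located slot None' appears instead of 'located slot 2'.
Crash: collect_span, line 12, TypeError.
First divergence: position 4 — shown 'located slot None', intended 'located slot 2'.
Intended log window:
  2: collect_span: 6 entries, threshold 7
  3: clip_value: 6 entries, threshold 7
  4: located slot 2
  5: located slot 2
Execution walk:
  clip_value([2, 6, 7, 9, 2, 12], 7) -> None  [called from collect_span, line 10]
Log origins:
  1: logged in main at line 24
  2: logged in collect_span at line 9
  3: logged in clip_value at line 2
  4: logged in collect_span at line 11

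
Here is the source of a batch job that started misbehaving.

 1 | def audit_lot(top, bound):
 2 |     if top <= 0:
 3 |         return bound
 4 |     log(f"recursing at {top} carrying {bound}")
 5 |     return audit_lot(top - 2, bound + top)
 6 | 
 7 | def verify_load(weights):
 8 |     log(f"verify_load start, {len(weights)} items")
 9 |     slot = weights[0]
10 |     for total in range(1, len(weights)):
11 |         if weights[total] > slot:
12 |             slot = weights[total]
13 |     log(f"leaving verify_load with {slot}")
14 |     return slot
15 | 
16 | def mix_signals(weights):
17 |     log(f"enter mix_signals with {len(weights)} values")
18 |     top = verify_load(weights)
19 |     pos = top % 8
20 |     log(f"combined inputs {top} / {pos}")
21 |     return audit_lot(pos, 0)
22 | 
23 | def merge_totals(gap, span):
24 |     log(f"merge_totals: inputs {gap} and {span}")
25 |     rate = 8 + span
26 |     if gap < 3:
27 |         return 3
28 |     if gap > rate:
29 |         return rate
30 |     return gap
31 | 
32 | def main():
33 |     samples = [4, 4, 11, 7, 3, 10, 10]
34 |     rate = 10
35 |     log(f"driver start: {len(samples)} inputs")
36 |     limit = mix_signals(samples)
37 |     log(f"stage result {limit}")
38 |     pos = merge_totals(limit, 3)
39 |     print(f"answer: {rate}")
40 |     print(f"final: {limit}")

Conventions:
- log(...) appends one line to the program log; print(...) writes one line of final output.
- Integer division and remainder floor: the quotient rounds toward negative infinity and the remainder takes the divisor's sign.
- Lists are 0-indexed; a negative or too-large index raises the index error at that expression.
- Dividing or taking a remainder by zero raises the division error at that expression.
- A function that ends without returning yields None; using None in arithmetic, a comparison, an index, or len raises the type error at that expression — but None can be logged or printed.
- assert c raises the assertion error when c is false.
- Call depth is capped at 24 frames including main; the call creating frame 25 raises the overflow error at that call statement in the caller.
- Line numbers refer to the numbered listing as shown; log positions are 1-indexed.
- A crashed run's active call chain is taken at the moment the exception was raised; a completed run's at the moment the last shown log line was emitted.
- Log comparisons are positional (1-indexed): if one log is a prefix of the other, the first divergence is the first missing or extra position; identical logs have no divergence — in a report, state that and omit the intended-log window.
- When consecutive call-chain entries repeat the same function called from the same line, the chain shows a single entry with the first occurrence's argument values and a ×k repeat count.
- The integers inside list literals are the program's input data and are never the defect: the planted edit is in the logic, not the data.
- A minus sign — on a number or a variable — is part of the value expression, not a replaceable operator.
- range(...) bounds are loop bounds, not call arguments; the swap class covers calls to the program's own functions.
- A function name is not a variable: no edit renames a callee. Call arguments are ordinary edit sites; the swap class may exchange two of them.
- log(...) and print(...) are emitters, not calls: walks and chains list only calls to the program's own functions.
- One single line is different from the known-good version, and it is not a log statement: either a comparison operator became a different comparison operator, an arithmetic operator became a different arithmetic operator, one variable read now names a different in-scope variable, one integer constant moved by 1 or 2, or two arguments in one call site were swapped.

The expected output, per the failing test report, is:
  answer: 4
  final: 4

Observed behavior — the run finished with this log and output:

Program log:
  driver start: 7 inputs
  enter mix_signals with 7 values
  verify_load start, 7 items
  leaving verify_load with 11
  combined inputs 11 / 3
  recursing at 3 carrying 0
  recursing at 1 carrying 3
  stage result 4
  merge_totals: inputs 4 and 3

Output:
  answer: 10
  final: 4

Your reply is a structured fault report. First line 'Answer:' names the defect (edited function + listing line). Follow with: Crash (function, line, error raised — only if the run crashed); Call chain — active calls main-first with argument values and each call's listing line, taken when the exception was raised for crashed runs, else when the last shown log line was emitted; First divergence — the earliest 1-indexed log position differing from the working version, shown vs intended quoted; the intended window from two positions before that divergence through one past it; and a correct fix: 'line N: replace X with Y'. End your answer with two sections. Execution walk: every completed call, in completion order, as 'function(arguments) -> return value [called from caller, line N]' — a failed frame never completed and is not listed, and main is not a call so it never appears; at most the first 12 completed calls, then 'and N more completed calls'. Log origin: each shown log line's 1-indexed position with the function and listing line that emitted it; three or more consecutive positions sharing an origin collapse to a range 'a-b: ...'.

Answer: the defect is in main at line 39.
Core observation: No log line changed; the fault shows up purely in the output.
Call chain: main -> merge_totals(4, 3) (called at line 38).
First divergence: there is none — every log position agrees.
Execution walk:
  verify_load([4, 4, 11, 7, 3, 10, 10]) -> 11  [called from mix_signals, line 18]
  audit_lot(-1, 4) -> 4  [called from audit_lot, line 5]
  audit_lot(1, 3) -> 4  [called from audit_lot, line 5]
  audit_lot(3, 0) -> 4  [called from mix_signals, line 21]
  mix_signals([4, 4, 11, 7, 3, 10, 10]) -> 4  [called from main, line 36]
  merge_totals(4, 3) -> 4  [called from main, line 38]
Log line origins:
  1: emitted by main (line 35)
  2: emitted by mix_signals (line 17)
  3: emitted by verify_load (line 8)
  4: emitted by verify_load (line 13)
  5: emitted by mix_signals (line 20)
  6: emitted by audit_lot (line 4)
  7: emitted by audit_lot (line 4)
  8: emitted by main (line 37)
  9: emitted by merge_totals (line 24)
A correct fix: line 39: replace `rate` with `pos`.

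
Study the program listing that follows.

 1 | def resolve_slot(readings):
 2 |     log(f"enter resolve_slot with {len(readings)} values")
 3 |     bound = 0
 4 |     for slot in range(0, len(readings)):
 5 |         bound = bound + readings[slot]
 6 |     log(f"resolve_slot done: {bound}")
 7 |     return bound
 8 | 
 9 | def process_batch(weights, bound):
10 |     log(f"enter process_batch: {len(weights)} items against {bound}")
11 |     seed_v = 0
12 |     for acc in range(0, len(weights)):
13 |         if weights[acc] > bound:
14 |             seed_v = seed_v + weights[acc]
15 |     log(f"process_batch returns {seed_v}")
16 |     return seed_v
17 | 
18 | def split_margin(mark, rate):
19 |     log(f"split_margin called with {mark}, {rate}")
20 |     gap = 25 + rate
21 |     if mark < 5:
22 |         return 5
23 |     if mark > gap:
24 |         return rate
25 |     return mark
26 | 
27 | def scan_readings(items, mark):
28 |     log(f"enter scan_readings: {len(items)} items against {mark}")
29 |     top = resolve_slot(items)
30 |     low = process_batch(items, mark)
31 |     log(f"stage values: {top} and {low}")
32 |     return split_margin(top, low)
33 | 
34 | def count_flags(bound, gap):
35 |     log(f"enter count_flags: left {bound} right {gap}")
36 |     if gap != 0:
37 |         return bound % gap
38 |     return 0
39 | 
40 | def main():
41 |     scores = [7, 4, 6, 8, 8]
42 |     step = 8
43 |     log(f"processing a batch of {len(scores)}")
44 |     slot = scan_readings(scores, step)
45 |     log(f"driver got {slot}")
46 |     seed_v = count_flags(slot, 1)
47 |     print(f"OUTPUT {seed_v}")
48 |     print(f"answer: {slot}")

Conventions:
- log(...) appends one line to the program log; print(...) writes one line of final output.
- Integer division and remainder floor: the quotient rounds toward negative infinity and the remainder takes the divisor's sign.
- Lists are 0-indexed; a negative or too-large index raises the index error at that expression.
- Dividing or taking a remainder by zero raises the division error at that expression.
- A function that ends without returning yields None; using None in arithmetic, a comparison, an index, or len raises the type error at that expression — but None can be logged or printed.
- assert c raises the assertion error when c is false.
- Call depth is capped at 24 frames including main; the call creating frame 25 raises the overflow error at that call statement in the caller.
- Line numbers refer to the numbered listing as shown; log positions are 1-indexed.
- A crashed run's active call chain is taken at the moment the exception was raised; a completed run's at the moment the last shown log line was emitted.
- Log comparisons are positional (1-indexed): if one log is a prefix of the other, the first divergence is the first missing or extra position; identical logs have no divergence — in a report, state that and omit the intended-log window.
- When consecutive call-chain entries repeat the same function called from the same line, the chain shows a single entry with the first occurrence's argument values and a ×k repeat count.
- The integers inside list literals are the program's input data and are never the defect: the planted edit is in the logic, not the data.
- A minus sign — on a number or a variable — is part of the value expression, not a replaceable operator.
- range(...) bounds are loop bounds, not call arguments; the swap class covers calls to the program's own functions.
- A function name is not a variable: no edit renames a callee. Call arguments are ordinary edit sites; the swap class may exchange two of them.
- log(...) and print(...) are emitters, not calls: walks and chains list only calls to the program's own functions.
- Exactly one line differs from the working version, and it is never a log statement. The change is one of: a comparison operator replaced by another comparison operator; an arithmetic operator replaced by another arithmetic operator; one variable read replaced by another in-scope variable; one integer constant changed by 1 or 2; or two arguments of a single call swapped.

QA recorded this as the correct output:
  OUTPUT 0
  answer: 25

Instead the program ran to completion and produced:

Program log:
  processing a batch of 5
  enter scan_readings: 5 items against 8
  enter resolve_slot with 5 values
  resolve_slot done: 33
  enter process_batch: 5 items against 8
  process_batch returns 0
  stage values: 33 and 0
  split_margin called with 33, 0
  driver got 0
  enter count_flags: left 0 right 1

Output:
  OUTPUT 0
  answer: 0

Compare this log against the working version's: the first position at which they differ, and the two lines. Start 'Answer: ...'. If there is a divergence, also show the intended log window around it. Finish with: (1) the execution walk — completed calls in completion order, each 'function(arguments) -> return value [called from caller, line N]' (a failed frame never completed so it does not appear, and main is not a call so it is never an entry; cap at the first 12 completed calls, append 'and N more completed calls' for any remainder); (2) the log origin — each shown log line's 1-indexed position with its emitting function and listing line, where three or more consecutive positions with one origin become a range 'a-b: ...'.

Answer: at position 9 the run shows 'driver got 0' where the working version logs 'driver got 25'.
Intended log window:
  7: stage values: 33 and 0
  8: split_margin called with 33, 0
  9: driver got 25
  10: enter count_flags: left 25 right 1
Execution walk:
  resolve_slot([7, 4, 6, 8, 8]) -> 33  [called from scan_readings, line 29]
  process_batch([7, 4, 6, 8, 8], 8) -> 0  [called from scan_readings, line 30]
  split_margin(33, 0) -> 0  [called from scan_readings, line 32]
  scan_readings([7, 4, 6, 8, 8], 8) -> 0  [called from main, line 44]
  count_flags(0, 1) -> 0  [called from main, line 46]
Origin of each log line:
  1: logged in main at line 43
  2: logged in scan_readings at line 28
  3: logged in resolve_slot at line 2
  4: logged in resolve_slot at line 6
  5: logged in process_batch at line 10
  6: logged in process_batch at line 15
  7: logged in scan_readings at line 31
  8: logged in split_margin at line 19
  9: logged in main at line 45
  10: logged in count_flags at line 35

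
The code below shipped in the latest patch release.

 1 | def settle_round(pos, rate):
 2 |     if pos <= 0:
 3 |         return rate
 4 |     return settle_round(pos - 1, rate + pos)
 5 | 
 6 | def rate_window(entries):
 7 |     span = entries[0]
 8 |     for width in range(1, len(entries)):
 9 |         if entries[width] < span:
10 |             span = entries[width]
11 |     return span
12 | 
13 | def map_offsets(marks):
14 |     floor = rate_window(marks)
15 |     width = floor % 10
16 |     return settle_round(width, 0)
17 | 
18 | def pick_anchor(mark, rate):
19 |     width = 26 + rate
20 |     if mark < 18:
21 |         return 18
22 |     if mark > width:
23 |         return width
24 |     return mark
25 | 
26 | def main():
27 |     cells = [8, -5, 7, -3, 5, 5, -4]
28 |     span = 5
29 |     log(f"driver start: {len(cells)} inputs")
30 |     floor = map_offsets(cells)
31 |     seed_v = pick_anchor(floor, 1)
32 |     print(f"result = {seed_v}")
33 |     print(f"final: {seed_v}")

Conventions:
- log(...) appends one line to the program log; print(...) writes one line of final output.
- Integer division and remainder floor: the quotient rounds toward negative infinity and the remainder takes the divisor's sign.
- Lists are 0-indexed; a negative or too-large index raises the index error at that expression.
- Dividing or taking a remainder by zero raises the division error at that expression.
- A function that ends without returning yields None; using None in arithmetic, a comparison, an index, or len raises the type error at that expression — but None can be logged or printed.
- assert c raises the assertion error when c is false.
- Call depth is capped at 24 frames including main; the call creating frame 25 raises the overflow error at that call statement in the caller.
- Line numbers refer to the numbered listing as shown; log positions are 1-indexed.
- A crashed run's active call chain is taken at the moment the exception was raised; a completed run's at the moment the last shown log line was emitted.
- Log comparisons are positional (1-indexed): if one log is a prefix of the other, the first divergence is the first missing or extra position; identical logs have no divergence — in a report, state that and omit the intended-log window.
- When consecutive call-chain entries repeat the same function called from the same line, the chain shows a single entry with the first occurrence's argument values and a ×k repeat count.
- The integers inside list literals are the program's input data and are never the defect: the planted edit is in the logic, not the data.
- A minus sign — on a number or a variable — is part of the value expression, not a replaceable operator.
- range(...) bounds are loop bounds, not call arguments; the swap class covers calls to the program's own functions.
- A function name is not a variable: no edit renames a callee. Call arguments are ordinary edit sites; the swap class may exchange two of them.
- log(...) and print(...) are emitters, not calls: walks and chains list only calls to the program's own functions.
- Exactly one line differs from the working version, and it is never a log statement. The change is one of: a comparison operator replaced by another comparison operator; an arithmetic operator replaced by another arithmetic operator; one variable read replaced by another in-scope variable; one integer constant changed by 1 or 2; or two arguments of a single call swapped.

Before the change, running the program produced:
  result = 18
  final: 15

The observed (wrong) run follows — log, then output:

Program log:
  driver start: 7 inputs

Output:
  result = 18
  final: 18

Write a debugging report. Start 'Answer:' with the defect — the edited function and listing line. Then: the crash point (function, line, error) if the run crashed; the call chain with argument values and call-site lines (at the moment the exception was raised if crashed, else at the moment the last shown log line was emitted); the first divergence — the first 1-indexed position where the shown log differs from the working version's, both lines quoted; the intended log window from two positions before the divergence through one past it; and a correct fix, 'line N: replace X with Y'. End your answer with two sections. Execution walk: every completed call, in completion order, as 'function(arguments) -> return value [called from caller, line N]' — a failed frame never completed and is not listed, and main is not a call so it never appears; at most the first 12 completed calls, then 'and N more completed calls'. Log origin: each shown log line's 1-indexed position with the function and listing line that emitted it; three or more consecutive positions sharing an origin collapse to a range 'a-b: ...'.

Answer: the defect is in main at line 33.
Core observation: The two runs log identically and part ways only at the printed values.
Call chain: main.
First divergence: none — the logs agree in full.
Execution walk:
  rate_window([8, -5, 7, -3, 5, 5, -4]) -> -5  [called from map_offsets, line 14]
  settle_round(0, 15) -> 15  [called from settle_round, line 4]
  settle_round(1, 14) -> 15  [called from settle_round, line 4]
  settle_round(2, 12) -> 15  [called from settle_round, line 4]
  settle_round(3, 9) -> 15  [called from settle_round, line 4]
  settle_round(4, 5) -> 15  [called from settle_round, line 4]
  settle_round(5, 0) -> 15  [called from map_offsets, line 16]
  map_offsets([8, -5, 7, -3, 5, 5, -4]) -> 15  [called from main, line 30]
  pick_anchor(15, 1) -> 18  [called from main, line 31]
Log origins:
  1: from main, line 29
A correct fix: line 33: replace `seed_v` with `floor`.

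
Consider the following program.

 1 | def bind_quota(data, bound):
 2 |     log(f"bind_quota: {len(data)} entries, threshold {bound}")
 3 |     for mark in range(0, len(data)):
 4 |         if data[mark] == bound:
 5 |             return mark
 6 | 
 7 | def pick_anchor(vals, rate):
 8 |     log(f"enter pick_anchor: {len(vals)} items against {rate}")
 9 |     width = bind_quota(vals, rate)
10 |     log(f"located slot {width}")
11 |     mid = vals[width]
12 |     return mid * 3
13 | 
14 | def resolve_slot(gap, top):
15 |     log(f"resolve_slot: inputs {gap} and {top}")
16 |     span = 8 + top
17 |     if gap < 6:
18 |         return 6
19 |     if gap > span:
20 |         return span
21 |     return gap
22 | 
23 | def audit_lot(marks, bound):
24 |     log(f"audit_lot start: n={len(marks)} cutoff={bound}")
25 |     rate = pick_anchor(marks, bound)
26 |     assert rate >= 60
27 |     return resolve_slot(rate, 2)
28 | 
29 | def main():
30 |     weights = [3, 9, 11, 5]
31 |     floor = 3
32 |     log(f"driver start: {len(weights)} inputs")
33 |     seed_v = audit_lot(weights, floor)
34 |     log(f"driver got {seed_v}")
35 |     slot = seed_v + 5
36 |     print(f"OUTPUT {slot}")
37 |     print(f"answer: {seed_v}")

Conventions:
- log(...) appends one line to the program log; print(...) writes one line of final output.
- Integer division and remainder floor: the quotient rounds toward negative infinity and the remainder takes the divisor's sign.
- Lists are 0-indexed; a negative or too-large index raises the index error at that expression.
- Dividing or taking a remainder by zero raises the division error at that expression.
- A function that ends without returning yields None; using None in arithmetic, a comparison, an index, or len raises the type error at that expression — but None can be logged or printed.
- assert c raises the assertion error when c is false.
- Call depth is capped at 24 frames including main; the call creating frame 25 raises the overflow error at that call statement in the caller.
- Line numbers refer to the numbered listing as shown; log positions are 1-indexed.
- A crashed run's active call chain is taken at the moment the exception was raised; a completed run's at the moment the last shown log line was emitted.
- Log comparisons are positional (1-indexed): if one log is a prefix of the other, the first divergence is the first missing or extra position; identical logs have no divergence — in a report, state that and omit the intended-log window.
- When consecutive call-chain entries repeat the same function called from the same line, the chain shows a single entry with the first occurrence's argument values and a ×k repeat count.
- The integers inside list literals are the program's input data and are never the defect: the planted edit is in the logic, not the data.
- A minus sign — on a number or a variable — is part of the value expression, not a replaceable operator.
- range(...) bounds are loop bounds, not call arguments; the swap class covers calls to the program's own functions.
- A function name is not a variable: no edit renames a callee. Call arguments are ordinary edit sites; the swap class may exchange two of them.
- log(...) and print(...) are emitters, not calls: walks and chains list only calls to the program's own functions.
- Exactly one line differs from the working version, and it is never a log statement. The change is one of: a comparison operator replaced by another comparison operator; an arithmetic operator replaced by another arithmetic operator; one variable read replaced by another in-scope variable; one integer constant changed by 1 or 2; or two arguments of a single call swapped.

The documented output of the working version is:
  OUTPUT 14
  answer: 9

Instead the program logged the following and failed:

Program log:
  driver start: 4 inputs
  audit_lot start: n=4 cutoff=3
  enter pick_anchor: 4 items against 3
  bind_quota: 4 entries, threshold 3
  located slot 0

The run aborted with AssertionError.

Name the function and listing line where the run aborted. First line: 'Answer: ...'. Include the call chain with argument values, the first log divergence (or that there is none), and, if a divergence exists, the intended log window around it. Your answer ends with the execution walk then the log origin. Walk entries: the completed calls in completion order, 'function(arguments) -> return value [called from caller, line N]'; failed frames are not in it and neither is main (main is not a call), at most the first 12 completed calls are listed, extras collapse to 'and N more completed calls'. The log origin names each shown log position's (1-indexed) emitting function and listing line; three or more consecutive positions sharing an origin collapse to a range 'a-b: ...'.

Answer: the error was raised in audit_lot, line 26.
Core observation: The shown log is a 5-line prefix of the intended one, whose next entry is 'resolve_slot: inputs 9 and 2'.
Call chain: main -> audit_lot([3, 9, 11, 5], 3) (called at line 33).
First divergence: position 6 — the faulty run's log ends after 5 lines; the working version continues with 'resolve_slot: inputs 9 and 2'.
Intended log window:
  4: bind_quota: 4 entries, threshold 3
  5: located slot 0
  6: resolve_slot: inputs 9 and 2
  7: driver got 9
Execution walk:
  bind_quota([3, 9, 11, 5], 3) -> 0  [called from pick_anchor, line 9]
  pick_anchor([3, 9, 11, 5], 3) -> 9  [called from audit_lot, line 25]
Log line origins:
  1 — main, line 32
  2 — audit_lot, line 24
  3 — pick_anchor, line 8
  4 — bind_quota, line 2
  5 — pick_anchor, line 10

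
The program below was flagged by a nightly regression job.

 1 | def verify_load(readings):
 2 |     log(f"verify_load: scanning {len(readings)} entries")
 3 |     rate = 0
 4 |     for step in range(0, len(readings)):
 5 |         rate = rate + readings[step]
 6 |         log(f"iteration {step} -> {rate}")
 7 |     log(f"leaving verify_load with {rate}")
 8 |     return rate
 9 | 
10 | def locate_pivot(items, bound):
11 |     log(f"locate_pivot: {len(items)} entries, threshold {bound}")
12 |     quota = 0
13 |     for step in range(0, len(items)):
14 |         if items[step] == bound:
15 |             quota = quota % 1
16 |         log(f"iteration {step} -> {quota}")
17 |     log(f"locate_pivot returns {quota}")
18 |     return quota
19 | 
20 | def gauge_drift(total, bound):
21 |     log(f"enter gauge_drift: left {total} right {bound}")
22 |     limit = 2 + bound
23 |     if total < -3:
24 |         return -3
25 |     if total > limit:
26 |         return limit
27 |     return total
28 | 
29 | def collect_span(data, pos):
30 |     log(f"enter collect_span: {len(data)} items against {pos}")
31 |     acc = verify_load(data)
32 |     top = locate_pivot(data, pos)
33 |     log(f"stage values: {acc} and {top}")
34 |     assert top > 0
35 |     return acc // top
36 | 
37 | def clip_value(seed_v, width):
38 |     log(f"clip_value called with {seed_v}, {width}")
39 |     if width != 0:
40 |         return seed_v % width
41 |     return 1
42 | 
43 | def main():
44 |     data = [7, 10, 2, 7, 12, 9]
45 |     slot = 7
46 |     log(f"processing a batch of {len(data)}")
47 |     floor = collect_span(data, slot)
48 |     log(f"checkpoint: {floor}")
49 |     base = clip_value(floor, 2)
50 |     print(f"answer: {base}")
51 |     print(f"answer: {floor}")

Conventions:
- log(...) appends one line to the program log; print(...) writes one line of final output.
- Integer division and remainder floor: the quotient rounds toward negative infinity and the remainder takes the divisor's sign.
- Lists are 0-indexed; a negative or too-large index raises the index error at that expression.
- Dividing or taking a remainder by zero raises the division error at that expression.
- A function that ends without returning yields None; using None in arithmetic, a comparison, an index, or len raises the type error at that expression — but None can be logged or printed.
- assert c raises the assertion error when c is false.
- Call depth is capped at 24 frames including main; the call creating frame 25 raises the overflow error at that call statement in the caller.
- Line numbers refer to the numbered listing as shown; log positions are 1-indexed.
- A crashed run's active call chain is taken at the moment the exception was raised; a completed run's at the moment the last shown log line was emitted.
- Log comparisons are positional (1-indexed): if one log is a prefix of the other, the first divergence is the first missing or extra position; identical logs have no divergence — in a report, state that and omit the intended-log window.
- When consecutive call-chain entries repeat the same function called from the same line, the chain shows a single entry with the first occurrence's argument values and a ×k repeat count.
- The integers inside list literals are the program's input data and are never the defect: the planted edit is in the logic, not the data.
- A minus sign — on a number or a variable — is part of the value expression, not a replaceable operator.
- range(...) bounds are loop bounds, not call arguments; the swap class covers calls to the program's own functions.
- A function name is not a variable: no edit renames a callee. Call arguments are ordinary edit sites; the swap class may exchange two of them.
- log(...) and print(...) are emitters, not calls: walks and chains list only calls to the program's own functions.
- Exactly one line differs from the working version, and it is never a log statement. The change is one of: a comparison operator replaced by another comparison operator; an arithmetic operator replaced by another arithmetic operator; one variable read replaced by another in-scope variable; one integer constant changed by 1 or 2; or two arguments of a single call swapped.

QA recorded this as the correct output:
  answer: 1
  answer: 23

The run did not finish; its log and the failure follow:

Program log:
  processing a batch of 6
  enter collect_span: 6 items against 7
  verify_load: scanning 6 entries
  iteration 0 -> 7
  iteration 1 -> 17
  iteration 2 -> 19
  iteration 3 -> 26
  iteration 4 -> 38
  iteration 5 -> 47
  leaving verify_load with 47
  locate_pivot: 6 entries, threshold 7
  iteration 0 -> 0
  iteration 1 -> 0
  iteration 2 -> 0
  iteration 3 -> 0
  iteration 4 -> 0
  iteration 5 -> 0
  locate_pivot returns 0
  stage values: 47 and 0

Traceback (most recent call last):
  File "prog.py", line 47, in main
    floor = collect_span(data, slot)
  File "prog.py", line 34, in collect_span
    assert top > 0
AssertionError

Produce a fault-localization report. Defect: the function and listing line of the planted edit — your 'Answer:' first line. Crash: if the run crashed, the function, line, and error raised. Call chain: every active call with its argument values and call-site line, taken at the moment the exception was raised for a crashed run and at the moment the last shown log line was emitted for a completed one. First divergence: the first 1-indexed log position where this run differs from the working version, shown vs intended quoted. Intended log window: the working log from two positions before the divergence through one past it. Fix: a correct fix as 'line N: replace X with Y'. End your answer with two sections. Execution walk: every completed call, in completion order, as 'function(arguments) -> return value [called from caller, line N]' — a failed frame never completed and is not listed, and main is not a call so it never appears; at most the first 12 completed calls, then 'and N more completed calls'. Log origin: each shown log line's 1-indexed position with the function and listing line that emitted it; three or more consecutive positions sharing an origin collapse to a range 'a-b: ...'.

Answer: the defect is in locate_pivot at line 15.
Core observation: Log line 12 is where behavior first shows: 'iteration 0 -> 0' appears instead of 'iteration 0 -> 1'.
Crash: collect_span, line 34, AssertionError.
Call chain: main -> collect_span([7, 10, 2, 7, 12, 9], 7) (called at line 47).
First divergence: position 12; shown 'iteration 0 -> 0' vs intended 'iteration 0 -> 1'.
Intended log window:
  10: leaving verify_load with 47
  11: locate_pivot: 6 entries, threshold 7
  12: iteration 0 -> 1
  13: iteration 1 -> 1
Execution walk:
  verify_load([7, 10, 2, 7, 12, 9]) -> 47  [called from collect_span, line 31]
  locate_pivot([7, 10, 2, 7, 12, 9], 7) -> 0  [called from collect_span, line 32]
Origin of each log line:
  1: emitted by main (line 46)
  2: emitted by collect_span (line 30)
  3: emitted by verify_load (line 2)
  4-9: emitted by verify_load (line 6)
  10: emitted by verify_load (line 7)
  11: emitted by locate_pivot (line 11)
  12-17: emitted by locate_pivot (line 16)
  18: emitted by locate_pivot (line 17)
  19: emitted by collect_span (line 33)
A correct fix: line 15: replace `%` with `+`.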